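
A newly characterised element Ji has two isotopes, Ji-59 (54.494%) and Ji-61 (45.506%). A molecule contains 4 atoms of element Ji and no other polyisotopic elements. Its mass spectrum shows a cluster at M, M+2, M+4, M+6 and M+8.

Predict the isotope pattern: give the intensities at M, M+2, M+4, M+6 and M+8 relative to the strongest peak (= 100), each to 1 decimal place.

Expanding (0.54494 + 0.45506)^4:
P(M) = 0.54494^4 = 0.088185
P(M+2) = 4 × 0.54494^3 × 0.45506^1 = 0.294561
P(M+4) = 6 × 0.54494^2 × 0.45506^2 = 0.368966
P(M+6) = 4 × 0.54494^1 × 0.45506^3 = 0.205407
P(M+8) = 0.45506^4 = 0.042882
The M+4 peak is largest (0.368966); scaling to 100 gives 23.9 : 79.8 : 100.0 : 55.7 : 11.6.

23.9 : 79.8 : 100.0 : 55.7 : 11.6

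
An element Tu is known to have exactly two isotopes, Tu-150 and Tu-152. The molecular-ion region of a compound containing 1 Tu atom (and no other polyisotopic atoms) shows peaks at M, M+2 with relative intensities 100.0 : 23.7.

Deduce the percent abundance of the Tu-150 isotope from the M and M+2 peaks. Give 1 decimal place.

Write p for the Tu-150 fraction. I(M+2)/I(M) = [C(1,1)·p^0·(1−p)] / p^1 = 1·(1−p)/p = 23.7/100.0 = 0.2370
(1−p)/p = 0.2370/1 = 0.2370  ⇒  p = 1/(1 + 0.2370) = 0.8084
Tu-150: 80.8%, Tu-152: 19.2%.

80.8%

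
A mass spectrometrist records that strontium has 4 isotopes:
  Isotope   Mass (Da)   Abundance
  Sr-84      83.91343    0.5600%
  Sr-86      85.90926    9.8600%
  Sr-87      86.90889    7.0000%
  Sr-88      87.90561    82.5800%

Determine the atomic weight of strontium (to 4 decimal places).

87.6166 Da

Ar = Σ fᵢ·mᵢ = 0.005600 × 83.91343 + 0.098600 × 85.90926 + 0.070000 × 86.90889 + 0.825800 × 87.90561
= 0.469915 + 8.470653 + 6.083622 + 72.592453 = 87.616643 Da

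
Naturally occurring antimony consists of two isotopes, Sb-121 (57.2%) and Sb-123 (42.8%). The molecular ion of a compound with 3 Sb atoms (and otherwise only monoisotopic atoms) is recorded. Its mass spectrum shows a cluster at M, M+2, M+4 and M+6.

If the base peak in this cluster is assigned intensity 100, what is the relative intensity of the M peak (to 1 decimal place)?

(0.572 + 0.428)^3 gives M 0.1871, M+2 0.4201, M+4 0.3143, M+6 0.0784; the largest is M+2.
P(M+2) = C(3,1) × 0.572^2 × 0.428^1 = 3 × 0.327184 × 0.4280 = 0.420104 (base)
P(M) = C(3,0) × 0.572^3 × 0.428^0 = 1 × 0.18714925 × 1.0000 = 0.187149
Relative intensity = 0.187149 / 0.420104 × 100 = 44.5

44.5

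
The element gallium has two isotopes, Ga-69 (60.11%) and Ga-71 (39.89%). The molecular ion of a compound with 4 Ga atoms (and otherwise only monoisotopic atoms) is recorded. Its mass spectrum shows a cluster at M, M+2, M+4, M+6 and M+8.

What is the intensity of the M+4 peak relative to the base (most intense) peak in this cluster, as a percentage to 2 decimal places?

(0.6011 + 0.3989)^4 gives M 0.1306, M+2 0.3465, M+4 0.3450, M+6 0.1526, M+8 0.0253; the largest is M+2.
P(M+2) = C(4,1) × 0.6011^3 × 0.3989^1 = 4 × 0.21719018 × 0.3989 = 0.346549 (base)
P(M+4) = C(4,2) × 0.6011^2 × 0.3989^2 = 6 × 0.36132121 × 0.15912121 = 0.344963
Relative intensity = 0.344963 / 0.346549 × 100 = 99.54

99.54%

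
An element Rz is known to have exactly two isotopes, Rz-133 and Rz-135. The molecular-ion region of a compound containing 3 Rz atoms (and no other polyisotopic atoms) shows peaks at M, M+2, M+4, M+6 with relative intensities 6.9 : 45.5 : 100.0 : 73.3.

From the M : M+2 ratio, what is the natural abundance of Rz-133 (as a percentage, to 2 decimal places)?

Let p = fractional abundance of Rz-133. I(M+2)/I(M) = [C(3,1)·p^2·(1−p)] / p^3 = 3·(1−p)/p = 45.5/6.9 = 6.5942
(1−p)/p = 6.5942/3 = 2.1981  ⇒  p = 1/(1 + 2.1981) = 0.3127
Rz-133: 31.27%, Rz-135: 68.73%.

31.27%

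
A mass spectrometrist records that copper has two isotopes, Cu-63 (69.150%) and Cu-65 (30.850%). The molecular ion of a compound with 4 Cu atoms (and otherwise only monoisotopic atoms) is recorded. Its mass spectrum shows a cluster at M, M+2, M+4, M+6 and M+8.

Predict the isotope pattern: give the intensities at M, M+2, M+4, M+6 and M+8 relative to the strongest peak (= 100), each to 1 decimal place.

56.0 : 100.0 : 66.9 : 19.9 : 2.2

The 4 Cu atoms are independent, so intensities follow the terms of (0.69150 + 0.30850)^4.
P(M) = 0.69150^4 = 0.228649
P(M+2) = 4 × 0.69150^3 × 0.30850^1 = 0.408030
P(M+4) = 6 × 0.69150^2 × 0.30850^2 = 0.273052
P(M+6) = 4 × 0.69150^1 × 0.30850^3 = 0.081212
P(M+8) = 0.30850^4 = 0.009058
The M+2 peak is largest (0.408030); scaling to 100 gives 56.0 : 100.0 : 66.9 : 19.9 : 2.2.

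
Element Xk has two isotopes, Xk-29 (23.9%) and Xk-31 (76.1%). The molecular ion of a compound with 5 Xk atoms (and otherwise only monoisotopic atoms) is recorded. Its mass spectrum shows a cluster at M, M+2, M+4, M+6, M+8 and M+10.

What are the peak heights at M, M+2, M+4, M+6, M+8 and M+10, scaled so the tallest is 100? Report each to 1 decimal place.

0.2 : 3.1 : 19.7 : 62.8 : 100.0 : 63.7

Each Xk atom is independently Xk-29 (p = 0.239) or Xk-31 (q = 0.761); the cluster is the binomial expansion (p + q)^5.
P(M) = 0.239^5 = 0.000780
P(M+2) = 5 × 0.239^4 × 0.761^1 = 0.012415
P(M+4) = 10 × 0.239^3 × 0.761^2 = 0.079061
P(M+6) = 10 × 0.239^2 × 0.761^3 = 0.251739
P(M+8) = 5 × 0.239^1 × 0.761^4 = 0.400780
P(M+10) = 0.761^5 = 0.255225
The M+8 peak is largest (0.400780); scaling to 100 gives 0.2 : 3.1 : 19.7 : 62.8 : 100.0 : 63.7.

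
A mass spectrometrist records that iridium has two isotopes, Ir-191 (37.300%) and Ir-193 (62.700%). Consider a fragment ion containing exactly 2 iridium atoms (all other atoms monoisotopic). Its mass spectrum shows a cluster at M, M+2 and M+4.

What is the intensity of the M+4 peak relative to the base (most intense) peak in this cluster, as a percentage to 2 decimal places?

(0.37300 + 0.62700)^2 gives M 0.1391, M+2 0.4677, M+4 0.3931; the largest is M+2.
P(M+2) = C(2,1) × 0.37300^1 × 0.62700^1 = 2 × 0.3730 × 0.6270 = 0.467742 (base)
P(M+4) = C(2,2) × 0.37300^0 × 0.62700^2 = 1 × 1.0000 × 0.393129 = 0.393129
Relative intensity = 0.393129 / 0.467742 × 100 = 84.05

84.05%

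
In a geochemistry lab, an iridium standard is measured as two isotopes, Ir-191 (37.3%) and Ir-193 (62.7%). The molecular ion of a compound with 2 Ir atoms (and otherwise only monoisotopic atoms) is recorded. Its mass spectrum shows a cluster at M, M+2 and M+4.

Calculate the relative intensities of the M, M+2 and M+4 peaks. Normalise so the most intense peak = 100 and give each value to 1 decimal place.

29.7 : 100.0 : 84.0

The 2 Ir atoms are independent, so intensities follow the terms of (0.373 + 0.627)^2.
P(M) = 0.373^2 = 0.139129
P(M+2) = 2 × 0.373^1 × 0.627^1 = 0.467742
P(M+4) = 0.627^2 = 0.393129
The M+2 peak is largest (0.467742); scaling to 100 gives 29.7 : 100.0 : 84.0.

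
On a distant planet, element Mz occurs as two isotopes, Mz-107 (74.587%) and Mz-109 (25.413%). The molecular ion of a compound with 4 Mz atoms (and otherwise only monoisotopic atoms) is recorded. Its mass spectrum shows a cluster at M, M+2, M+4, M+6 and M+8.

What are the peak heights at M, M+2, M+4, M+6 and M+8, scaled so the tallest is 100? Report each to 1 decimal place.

The 4 Mz atoms are independent, so intensities follow the terms of (0.74587 + 0.25413)^4.
P(M) = 0.74587^4 = 0.309494
P(M+2) = 4 × 0.74587^3 × 0.25413^1 = 0.421799
P(M+4) = 6 × 0.74587^2 × 0.25413^2 = 0.215571
P(M+6) = 4 × 0.74587^1 × 0.25413^3 = 0.048966
P(M+8) = 0.25413^4 = 0.004171
The M+2 peak is largest (0.421799); scaling to 100 gives 73.4 : 100.0 : 51.1 : 11.6 : 1.0.

73.4 : 100.0 : 51.1 : 11.6 : 1.0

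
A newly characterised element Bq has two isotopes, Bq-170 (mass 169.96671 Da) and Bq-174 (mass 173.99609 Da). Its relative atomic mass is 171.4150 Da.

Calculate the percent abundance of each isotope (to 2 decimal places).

Bq-170: 64.06%, Bq-174: 35.94%

Let x be the fractional abundance of Bq-170; then Bq-174 has abundance 1 − x.
169.96671·x + 173.99609·(1 − x) = 171.4150
(169.96671 − 173.99609)·x = 171.4150 − 173.99609
x = -2.58109 / -4.02938 = 0.64057 → 64.06% Bq-170, 35.94% Bq-174.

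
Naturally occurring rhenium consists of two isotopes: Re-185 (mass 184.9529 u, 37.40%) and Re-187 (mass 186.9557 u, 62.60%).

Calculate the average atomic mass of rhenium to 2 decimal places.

The abundance-weighted mean is 0.3740 × 184.9529 + 0.6260 × 186.9557
= 69.17238 + 117.03427 = 186.20665 u

186.21 u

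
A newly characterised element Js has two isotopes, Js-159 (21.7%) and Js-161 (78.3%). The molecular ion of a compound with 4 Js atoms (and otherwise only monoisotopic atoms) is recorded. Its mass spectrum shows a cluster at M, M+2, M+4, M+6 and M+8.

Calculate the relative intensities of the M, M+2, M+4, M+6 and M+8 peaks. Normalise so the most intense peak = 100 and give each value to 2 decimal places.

Each Js atom is independently Js-159 (p = 0.217) or Js-161 (q = 0.783); the cluster is the binomial expansion (p + q)^4.
P(M) = 0.217^4 = 0.002217
P(M+2) = 4 × 0.217^3 × 0.783^1 = 0.032004
P(M+4) = 6 × 0.217^2 × 0.783^2 = 0.173218
P(M+6) = 4 × 0.217^1 × 0.783^3 = 0.416682
P(M+8) = 0.783^4 = 0.375878
The M+6 peak is largest (0.416682); scaling to 100 gives 0.53 : 7.68 : 41.57 : 100.00 : 90.21.

0.53 : 7.68 : 41.57 : 100.00 : 90.21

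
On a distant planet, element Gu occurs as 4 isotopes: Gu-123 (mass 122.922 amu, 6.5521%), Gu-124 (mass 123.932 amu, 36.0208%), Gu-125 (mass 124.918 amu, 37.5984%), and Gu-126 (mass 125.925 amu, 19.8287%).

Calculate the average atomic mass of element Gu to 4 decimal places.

124.6317 amu

Average mass = Σ (abundance × isotope mass) = 0.065521 × 122.922 + 0.360208 × 123.932 + 0.375984 × 124.918 + 0.198287 × 125.925
= 8.05397 + 44.64130 + 46.96717 + 24.96929 = 124.63173 amu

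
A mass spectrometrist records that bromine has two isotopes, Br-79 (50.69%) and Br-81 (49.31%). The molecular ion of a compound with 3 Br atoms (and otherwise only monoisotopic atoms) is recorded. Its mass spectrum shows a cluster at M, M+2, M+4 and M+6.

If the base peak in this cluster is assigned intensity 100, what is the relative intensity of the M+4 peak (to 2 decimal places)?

97.28

Term probabilities: M 0.1302, M+2 0.3801, M+4 0.3698, M+6 0.1199. Base peak = M+2.
P(M+2) = C(3,1) × 0.5069^2 × 0.4931^1 = 3 × 0.25694761 × 0.4931 = 0.380103 (base)
P(M+4) = C(3,2) × 0.5069^1 × 0.4931^2 = 3 × 0.5069 × 0.24314761 = 0.369755
Relative intensity = 0.369755 / 0.380103 × 100 = 97.28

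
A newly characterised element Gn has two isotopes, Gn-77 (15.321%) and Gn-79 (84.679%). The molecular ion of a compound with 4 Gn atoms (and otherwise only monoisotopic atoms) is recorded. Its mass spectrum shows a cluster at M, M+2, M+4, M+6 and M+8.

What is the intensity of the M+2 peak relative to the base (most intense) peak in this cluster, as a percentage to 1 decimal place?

Term probabilities: M 0.0006, M+2 0.0122, M+4 0.1010, M+6 0.3721, M+8 0.5142. Base peak = M+8.
P(M+8) = C(4,4) × 0.15321^0 × 0.84679^4 = 1 × 1.0000 × 0.51416544 = 0.514165 (base)
P(M+2) = C(4,1) × 0.15321^3 × 0.84679^1 = 4 × 0.00359634 × 0.84679 = 0.012181
Relative intensity = 0.012181 / 0.514165 × 100 = 2.4

2.4%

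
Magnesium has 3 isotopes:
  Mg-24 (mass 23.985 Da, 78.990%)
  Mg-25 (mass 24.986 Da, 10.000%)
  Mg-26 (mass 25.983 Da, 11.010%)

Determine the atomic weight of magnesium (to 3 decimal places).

Weight each isotope mass by its fractional abundance: 0.78990 × 23.985 + 0.10000 × 24.986 + 0.11010 × 25.983
= 18.9458 + 2.4986 + 2.8607 = 24.3051 Da

24.305 Da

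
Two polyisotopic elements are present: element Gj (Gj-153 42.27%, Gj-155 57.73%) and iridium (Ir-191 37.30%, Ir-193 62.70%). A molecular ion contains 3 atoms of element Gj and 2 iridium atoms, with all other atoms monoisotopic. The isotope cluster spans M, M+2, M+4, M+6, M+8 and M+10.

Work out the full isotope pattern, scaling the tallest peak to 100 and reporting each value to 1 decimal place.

3.0 : 22.6 : 67.4 : 100.0 : 74.0 : 21.9

Element Gj pattern (n=3): 0.07552605 : 0.30944773 : 0.4226264 : 0.19239982
Iridium pattern (n=2): 0.139129 : 0.467742 : 0.393129
Convolve the two distributions (both contribute in 2-u steps):
  M: 0.07552605×0.139129 = 0.010508
  M+2: 0.07552605×0.467742 + 0.30944773×0.139129 = 0.078380
  M+4: 0.07552605×0.393129 + 0.30944773×0.467742 + 0.4226264×0.139129 = 0.233233
  M+6: 0.30944773×0.393129 + 0.4226264×0.467742 + 0.19239982×0.139129 = 0.346101
  M+8: 0.4226264×0.393129 + 0.19239982×0.467742 = 0.256140
  M+10: 0.19239982×0.393129 = 0.075638
Scale to base peak (0.346101) = 100: 3.0 : 22.6 : 67.4 : 100.0 : 74.0 : 21.9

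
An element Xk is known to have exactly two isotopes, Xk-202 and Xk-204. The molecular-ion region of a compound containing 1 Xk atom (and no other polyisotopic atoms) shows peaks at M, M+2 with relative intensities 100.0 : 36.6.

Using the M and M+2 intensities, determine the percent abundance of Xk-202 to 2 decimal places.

73.21%

If p is the fraction of Xk that is Xk-202, then I(M+2)/I(M) = [C(1,1)·p^0·(1−p)] / p^1 = 1·(1−p)/p = 36.6/100.0 = 0.3660
(1−p)/p = 0.3660/1 = 0.3660  ⇒  p = 1/(1 + 0.3660) = 0.7321
Xk-202: 73.21%, Xk-204: 26.79%.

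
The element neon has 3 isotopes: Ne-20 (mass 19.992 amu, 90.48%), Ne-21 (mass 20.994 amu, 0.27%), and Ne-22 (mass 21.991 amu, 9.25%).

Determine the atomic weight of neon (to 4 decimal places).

20.1796 amu

Weight each isotope mass by its fractional abundance: 0.9048 × 19.992 + 0.0027 × 20.994 + 0.0925 × 21.991
= 18.08876 + 0.05668 + 2.03417 = 20.17961 amu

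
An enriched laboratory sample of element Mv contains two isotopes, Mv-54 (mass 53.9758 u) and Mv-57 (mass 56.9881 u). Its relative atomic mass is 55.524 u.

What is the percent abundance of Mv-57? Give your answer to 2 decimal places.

With x = fraction of Mv-54 (so Mv-57 is 1 − x):
53.9758·x + 56.9881·(1 − x) = 55.524
(53.9758 − 56.9881)·x = 55.524 − 56.9881
x = -1.4641 / -3.0123 = 0.48604 → 48.60% Mv-54, 51.40% Mv-57.

51.40%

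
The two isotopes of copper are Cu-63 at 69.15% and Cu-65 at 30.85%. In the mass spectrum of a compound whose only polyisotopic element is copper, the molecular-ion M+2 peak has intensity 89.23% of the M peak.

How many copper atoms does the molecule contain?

The M+2/M ratio from n Cu atoms is n · q/p = n · 0.3085/0.6915.
n = 0.8923 × 0.6915/0.3085 = 2.00 ≈ 2

2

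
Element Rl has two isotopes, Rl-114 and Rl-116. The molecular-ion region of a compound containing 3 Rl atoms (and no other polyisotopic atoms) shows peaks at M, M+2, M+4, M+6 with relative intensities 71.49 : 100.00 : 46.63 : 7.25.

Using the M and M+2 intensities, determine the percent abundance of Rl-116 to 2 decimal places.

Let p = fractional abundance of Rl-114. I(M+2)/I(M) = [C(3,1)·p^2·(1−p)] / p^3 = 3·(1−p)/p = 100.00/71.49 = 1.3988
(1−p)/p = 1.3988/3 = 0.4663  ⇒  p = 1/(1 + 0.4663) = 0.6820
Rl-114: 68.20%, Rl-116: 31.80%.

31.80%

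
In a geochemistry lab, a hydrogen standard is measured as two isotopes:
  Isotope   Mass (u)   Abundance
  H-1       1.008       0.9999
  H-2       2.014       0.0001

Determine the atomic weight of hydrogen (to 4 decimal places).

1.0081 u

Average mass = Σ (abundance × isotope mass) = 0.9999 × 1.008 + 0.0001 × 2.014
= 1.00790 + 0.00020 = 1.00810 u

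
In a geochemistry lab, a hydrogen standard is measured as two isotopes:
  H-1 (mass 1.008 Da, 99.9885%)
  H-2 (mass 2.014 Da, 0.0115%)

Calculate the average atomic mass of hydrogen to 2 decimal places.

1.01 Da

Ar = Σ fᵢ·mᵢ = 0.999885 × 1.008 + 0.000115 × 2.014
= 1.0079 + 0.0002 = 1.0081 Da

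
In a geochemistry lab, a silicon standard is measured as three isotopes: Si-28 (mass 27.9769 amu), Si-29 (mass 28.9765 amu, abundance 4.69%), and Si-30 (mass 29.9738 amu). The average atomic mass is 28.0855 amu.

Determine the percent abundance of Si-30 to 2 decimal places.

The remaining 95.31% is split between Si-28 (fraction x) and Si-30 (fraction 0.9531 − x).
Substituting: 27.9769x + 29.9738(0.9531 − x) = 26.72650215
(27.9769 − 29.9738)x = -1.84152663  ⇒  x = 0.92219, y = 0.03091
Si-28: 92.22%, Si-30: 3.09%.

3.09%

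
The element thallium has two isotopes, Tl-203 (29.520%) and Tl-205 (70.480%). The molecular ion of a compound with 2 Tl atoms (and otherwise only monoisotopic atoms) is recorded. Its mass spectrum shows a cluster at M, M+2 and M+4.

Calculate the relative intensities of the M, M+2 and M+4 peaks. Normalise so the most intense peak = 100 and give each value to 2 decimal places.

Expanding (0.29520 + 0.70480)^2:
P(M) = 0.29520^2 = 0.087143
P(M+2) = 2 × 0.29520^1 × 0.70480^1 = 0.416114
P(M+4) = 0.70480^2 = 0.496743
The M+4 peak is largest (0.496743); scaling to 100 gives 17.54 : 83.77 : 100.00.

17.54 : 83.77 : 100.00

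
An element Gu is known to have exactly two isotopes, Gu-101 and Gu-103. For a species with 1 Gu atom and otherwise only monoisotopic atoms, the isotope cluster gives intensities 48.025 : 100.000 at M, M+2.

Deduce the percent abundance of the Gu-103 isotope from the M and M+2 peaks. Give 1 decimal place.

67.6%

Write p for the Gu-101 fraction. I(M+2)/I(M) = [C(1,1)·p^0·(1−p)] / p^1 = 1·(1−p)/p = 100.000/48.025 = 2.0822
(1−p)/p = 2.0822/1 = 2.0822  ⇒  p = 1/(1 + 2.0822) = 0.3244
Gu-101: 32.4%, Gu-103: 67.6%.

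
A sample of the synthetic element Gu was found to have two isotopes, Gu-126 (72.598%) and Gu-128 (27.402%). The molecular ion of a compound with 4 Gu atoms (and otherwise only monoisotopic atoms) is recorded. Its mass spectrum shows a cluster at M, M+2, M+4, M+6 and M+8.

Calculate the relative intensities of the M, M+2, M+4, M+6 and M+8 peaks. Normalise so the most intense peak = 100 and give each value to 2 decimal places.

Expanding (0.72598 + 0.27402)^4:
P(M) = 0.72598^4 = 0.277778
P(M+2) = 4 × 0.72598^3 × 0.27402^1 = 0.419388
P(M+4) = 6 × 0.72598^2 × 0.27402^2 = 0.237446
P(M+6) = 4 × 0.72598^1 × 0.27402^3 = 0.059749
P(M+8) = 0.27402^4 = 0.005638
The M+2 peak is largest (0.419388); scaling to 100 gives 66.23 : 100.00 : 56.62 : 14.25 : 1.34.

66.23 : 100.00 : 56.62 : 14.25 : 1.34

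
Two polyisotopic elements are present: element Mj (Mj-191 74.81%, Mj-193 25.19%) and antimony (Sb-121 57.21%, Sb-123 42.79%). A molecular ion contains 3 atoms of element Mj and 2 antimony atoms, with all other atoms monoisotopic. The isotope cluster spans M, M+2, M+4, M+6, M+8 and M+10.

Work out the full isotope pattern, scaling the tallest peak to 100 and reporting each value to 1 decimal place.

39.9 : 100.0 : 96.2 : 44.4 : 9.9 : 0.9

Element Mj pattern (n=3): 0.41867687 : 0.42293023 : 0.14240894 : 0.01598396
Antimony pattern (n=2): 0.32729841 : 0.48960318 : 0.18309841
Convolve the two distributions (both contribute in 2-u steps):
  M: 0.41867687×0.32729841 = 0.137032
  M+2: 0.41867687×0.48960318 + 0.42293023×0.32729841 = 0.343410
  M+4: 0.41867687×0.18309841 + 0.42293023×0.48960318 + 0.14240894×0.32729841 = 0.330337
  M+6: 0.42293023×0.18309841 + 0.14240894×0.48960318 + 0.01598396×0.32729841 = 0.152393
  M+8: 0.14240894×0.18309841 + 0.01598396×0.48960318 = 0.033901
  M+10: 0.01598396×0.18309841 = 0.002927
Scale to base peak (0.343410) = 100: 39.9 : 100.0 : 96.2 : 44.4 : 9.9 : 0.9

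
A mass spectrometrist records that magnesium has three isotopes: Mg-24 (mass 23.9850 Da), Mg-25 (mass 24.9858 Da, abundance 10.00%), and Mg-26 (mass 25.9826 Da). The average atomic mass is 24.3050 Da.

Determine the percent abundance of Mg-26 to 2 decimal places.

Let x and y be the fractions of Mg-24 and Mg-26. Then x + y = 1 − 0.1000 = 0.9000 and 23.9850x + 25.9826y = 24.3050 − 0.1000×24.9858 = 21.80642.
Substituting: 23.9850x + 25.9826(0.9000 − x) = 21.80642
(23.9850 − 25.9826)x = -1.57792  ⇒  x = 0.78991, y = 0.11009
Mg-24: 78.99%, Mg-26: 11.01%.

11.01%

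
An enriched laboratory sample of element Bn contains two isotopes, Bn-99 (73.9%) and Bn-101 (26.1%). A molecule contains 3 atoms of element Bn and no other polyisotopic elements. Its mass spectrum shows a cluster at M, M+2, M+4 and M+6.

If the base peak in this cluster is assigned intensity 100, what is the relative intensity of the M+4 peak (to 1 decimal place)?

35.3

Term probabilities: M 0.4036, M+2 0.4276, M+4 0.1510, M+6 0.0178. Base peak = M+2.
P(M+2) = C(3,1) × 0.739^2 × 0.261^1 = 3 × 0.546121 × 0.2610 = 0.427613 (base)
P(M+4) = C(3,2) × 0.739^1 × 0.261^2 = 3 × 0.7390 × 0.068121 = 0.151024
Relative intensity = 0.151024 / 0.427613 × 100 = 35.3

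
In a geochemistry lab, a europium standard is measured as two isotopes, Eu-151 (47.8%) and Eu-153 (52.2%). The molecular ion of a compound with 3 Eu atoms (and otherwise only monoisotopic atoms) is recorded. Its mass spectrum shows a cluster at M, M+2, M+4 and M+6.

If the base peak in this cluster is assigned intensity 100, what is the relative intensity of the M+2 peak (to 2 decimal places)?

91.57

Term probabilities: M 0.1092, M+2 0.3578, M+4 0.3907, M+6 0.1422. Base peak = M+4.
P(M+4) = C(3,2) × 0.478^1 × 0.522^2 = 3 × 0.4780 × 0.272484 = 0.390742 (base)
P(M+2) = C(3,1) × 0.478^2 × 0.522^1 = 3 × 0.228484 × 0.5220 = 0.357806
Relative intensity = 0.357806 / 0.390742 × 100 = 91.57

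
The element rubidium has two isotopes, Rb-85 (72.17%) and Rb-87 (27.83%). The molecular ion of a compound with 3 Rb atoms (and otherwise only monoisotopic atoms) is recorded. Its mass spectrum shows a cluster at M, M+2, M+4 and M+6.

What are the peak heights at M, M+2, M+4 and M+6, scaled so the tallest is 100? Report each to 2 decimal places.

86.44 : 100.00 : 38.56 : 4.96

The 3 Rb atoms are independent, so intensities follow the terms of (0.7217 + 0.2783)^3.
P(M) = 0.7217^3 = 0.375898
P(M+2) = 3 × 0.7217^2 × 0.2783^1 = 0.434858
P(M+4) = 3 × 0.7217^1 × 0.2783^2 = 0.167689
P(M+6) = 0.2783^3 = 0.021555
The M+2 peak is largest (0.434858); scaling to 100 gives 86.44 : 100.00 : 38.56 : 4.96.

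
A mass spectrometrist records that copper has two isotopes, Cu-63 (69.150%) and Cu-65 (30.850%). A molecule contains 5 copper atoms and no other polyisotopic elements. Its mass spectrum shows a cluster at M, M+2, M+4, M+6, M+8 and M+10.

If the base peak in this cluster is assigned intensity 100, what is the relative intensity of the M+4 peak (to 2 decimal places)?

89.23

Binomial terms of (0.69150 + 0.30850)^5: M 0.1581, M+2 0.3527, M+4 0.3147, M+6 0.1404, M+8 0.0313, M+10 0.0028 → M+2 is the base peak.
P(M+2) = C(5,1) × 0.69150^4 × 0.30850^1 = 5 × 0.2286487 × 0.3085 = 0.352691 (base)
P(M+4) = C(5,2) × 0.69150^3 × 0.30850^2 = 10 × 0.33065611 × 0.09517225 = 0.314693
Relative intensity = 0.314693 / 0.352691 × 100 = 89.23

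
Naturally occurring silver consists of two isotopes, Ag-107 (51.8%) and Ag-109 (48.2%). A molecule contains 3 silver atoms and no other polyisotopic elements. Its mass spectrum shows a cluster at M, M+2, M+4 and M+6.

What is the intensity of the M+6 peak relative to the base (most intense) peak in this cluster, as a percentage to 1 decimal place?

28.9%

(0.518 + 0.482)^3 gives M 0.1390, M+2 0.3880, M+4 0.3610, M+6 0.1120; the largest is M+2.
P(M+2) = C(3,1) × 0.518^2 × 0.482^1 = 3 × 0.268324 × 0.4820 = 0.387997 (base)
P(M+6) = C(3,3) × 0.518^0 × 0.482^3 = 1 × 1.0000 × 0.11198017 = 0.111980
Relative intensity = 0.111980 / 0.387997 × 100 = 28.9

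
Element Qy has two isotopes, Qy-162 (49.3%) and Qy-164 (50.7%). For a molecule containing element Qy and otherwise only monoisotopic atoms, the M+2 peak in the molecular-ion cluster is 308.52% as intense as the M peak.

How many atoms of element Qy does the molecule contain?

For n independent Qy atoms, I(M+2)/I(M) = n · (abundance Qy-164) / (abundance Qy-162) = n · 0.507/0.493.
n = 3.0852 × 0.493/0.507 = 3.00 ≈ 3

3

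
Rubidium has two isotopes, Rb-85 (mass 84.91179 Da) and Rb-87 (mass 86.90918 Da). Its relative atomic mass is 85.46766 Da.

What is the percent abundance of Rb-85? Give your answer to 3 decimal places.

72.170%

Let x be the fractional abundance of Rb-85; then Rb-87 has abundance 1 − x.
84.91179·x + 86.90918·(1 − x) = 85.46766
(84.91179 − 86.90918)·x = 85.46766 − 86.90918
x = -1.44152 / -1.99739 = 0.72170 → 72.170% Rb-85, 27.830% Rb-87.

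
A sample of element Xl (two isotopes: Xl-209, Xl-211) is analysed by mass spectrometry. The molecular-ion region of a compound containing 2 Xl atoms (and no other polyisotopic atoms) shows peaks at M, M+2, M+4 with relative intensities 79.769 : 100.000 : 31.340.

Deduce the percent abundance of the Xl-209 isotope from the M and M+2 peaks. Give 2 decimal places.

61.47%

If p is the fraction of Xl that is Xl-209, then I(M+2)/I(M) = [C(2,1)·p^1·(1−p)] / p^2 = 2·(1−p)/p = 100.000/79.769 = 1.2536
(1−p)/p = 1.2536/2 = 0.6268  ⇒  p = 1/(1 + 0.6268) = 0.6147
Xl-209: 61.47%, Xl-211: 38.53%.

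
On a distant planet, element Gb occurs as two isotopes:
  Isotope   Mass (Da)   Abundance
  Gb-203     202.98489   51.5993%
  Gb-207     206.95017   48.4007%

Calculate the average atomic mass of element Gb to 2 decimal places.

204.90 Da

Weight each isotope mass by its fractional abundance: 0.515993 × 202.98489 + 0.484007 × 206.95017
= 104.738782 + 100.165331 = 204.904113 Da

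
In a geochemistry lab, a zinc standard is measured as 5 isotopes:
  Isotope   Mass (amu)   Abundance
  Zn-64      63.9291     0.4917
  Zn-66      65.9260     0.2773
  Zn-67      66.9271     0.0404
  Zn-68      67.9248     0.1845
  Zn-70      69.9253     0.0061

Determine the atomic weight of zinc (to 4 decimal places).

Weight each isotope mass by its fractional abundance: 0.4917 × 63.9291 + 0.2773 × 65.9260 + 0.0404 × 66.9271 + 0.1845 × 67.9248 + 0.0061 × 69.9253
= 31.43394 + 18.28128 + 2.70385 + 12.53213 + 0.42654 = 65.37774 amu

65.3777 amu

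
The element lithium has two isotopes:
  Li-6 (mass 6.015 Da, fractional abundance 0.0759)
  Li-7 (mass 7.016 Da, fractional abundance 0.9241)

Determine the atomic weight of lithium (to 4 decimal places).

6.9400 Da

The abundance-weighted mean is 0.0759 × 6.015 + 0.9241 × 7.016
= 0.45654 + 6.48349 = 6.94003 Da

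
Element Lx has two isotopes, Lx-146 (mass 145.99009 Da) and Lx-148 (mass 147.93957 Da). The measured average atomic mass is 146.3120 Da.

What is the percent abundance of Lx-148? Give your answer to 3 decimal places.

16.513%

With x = fraction of Lx-146 (so Lx-148 is 1 − x):
145.99009·x + 147.93957·(1 − x) = 146.3120
(145.99009 − 147.93957)·x = 146.3120 − 147.93957
x = -1.62757 / -1.94948 = 0.83487 → 83.487% Lx-146, 16.513% Lx-148.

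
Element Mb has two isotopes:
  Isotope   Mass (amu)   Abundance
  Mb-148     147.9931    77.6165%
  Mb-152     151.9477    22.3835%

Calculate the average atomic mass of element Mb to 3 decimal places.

148.878 amu

Weight each isotope mass by its fractional abundance: 0.776165 × 147.9931 + 0.223835 × 151.9477
= 114.86706 + 34.01121 = 148.87827 amu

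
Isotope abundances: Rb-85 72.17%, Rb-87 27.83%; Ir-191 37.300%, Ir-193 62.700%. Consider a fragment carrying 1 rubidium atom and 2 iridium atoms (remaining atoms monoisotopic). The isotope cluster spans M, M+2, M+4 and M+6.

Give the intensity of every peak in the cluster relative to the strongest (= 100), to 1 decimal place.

24.3 : 90.9 : 100.0 : 26.4

Rubidium pattern (n=1): 0.7217 : 0.2783
Iridium pattern (n=2): 0.139129 : 0.467742 : 0.393129
Convolve the two distributions (both contribute in 2-u steps):
  M: 0.7217×0.139129 = 0.100409
  M+2: 0.7217×0.467742 + 0.2783×0.139129 = 0.376289
  M+4: 0.7217×0.393129 + 0.2783×0.467742 = 0.413894
  M+6: 0.2783×0.393129 = 0.109408
Scale to base peak (0.413894) = 100: 24.3 : 90.9 : 100.0 : 26.4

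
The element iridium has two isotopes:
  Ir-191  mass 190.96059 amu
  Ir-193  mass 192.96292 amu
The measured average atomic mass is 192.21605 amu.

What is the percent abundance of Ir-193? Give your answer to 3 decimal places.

62.700%

With x = fraction of Ir-191 (so Ir-193 is 1 − x):
190.96059·x + 192.96292·(1 − x) = 192.21605
(190.96059 − 192.96292)·x = 192.21605 − 192.96292
x = -0.74687 / -2.00233 = 0.37300 → 37.300% Ir-191, 62.700% Ir-193.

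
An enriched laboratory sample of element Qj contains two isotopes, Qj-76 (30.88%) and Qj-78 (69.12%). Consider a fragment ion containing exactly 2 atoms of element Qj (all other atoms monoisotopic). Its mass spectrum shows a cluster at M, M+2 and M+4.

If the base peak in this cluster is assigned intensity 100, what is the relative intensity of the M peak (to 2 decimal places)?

Term probabilities: M 0.0954, M+2 0.4269, M+4 0.4778. Base peak = M+4.
P(M+4) = C(2,2) × 0.3088^0 × 0.6912^2 = 1 × 1.0000 × 0.47775744 = 0.477757 (base)
P(M) = C(2,0) × 0.3088^2 × 0.6912^0 = 1 × 0.09535744 × 1.0000 = 0.095357
Relative intensity = 0.095357 / 0.477757 × 100 = 19.96

19.96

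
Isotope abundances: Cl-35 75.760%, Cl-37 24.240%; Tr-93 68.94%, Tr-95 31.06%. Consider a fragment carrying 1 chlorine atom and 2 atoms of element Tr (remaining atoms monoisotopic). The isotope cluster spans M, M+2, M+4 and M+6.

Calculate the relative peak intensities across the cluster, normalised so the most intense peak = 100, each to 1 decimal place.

81.9 : 100.0 : 40.2 : 5.3

Chlorine pattern (n=1): 0.7576 : 0.2424
Element Tr pattern (n=2): 0.47527236 : 0.42825528 : 0.09647236
Convolve the two distributions (both contribute in 2-u steps):
  M: 0.7576×0.47527236 = 0.360066
  M+2: 0.7576×0.42825528 + 0.2424×0.47527236 = 0.439652
  M+4: 0.7576×0.09647236 + 0.2424×0.42825528 = 0.176897
  M+6: 0.2424×0.09647236 = 0.023385
Scale to base peak (0.439652) = 100: 81.9 : 100.0 : 40.2 : 5.3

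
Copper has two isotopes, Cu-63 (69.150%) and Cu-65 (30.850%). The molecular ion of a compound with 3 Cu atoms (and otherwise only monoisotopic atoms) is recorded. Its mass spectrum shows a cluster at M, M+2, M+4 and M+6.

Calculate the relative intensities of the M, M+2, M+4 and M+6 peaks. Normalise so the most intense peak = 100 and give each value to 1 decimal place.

74.7 : 100.0 : 44.6 : 6.6

Each Cu atom is independently Cu-63 (p = 0.69150) or Cu-65 (q = 0.30850); the cluster is the binomial expansion (p + q)^3.
P(M) = 0.69150^3 = 0.330656
P(M+2) = 3 × 0.69150^2 × 0.30850^1 = 0.442548
P(M+4) = 3 × 0.69150^1 × 0.30850^2 = 0.197435
P(M+6) = 0.30850^3 = 0.029361
The M+2 peak is largest (0.442548); scaling to 100 gives 74.7 : 100.0 : 44.6 : 6.6.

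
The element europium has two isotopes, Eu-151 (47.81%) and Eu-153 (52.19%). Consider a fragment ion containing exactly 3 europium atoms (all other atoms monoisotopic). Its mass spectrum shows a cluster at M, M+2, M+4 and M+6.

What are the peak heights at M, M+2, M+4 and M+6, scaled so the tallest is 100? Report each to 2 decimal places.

27.97 : 91.61 : 100.00 : 36.39

Each Eu atom is independently Eu-151 (p = 0.4781) or Eu-153 (q = 0.5219); the cluster is the binomial expansion (p + q)^3.
P(M) = 0.4781^3 = 0.109284
P(M+2) = 3 × 0.4781^2 × 0.5219^1 = 0.357887
P(M+4) = 3 × 0.4781^1 × 0.5219^2 = 0.390674
P(M+6) = 0.5219^3 = 0.142155
The M+4 peak is largest (0.390674); scaling to 100 gives 27.97 : 91.61 : 100.00 : 36.39.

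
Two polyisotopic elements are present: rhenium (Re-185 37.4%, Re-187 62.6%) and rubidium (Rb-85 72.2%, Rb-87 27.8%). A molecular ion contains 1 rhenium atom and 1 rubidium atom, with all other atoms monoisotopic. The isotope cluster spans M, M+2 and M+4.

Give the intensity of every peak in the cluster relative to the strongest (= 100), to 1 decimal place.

Rhenium pattern (n=1): 0.3740 : 0.6260
Rubidium pattern (n=1): 0.7220 : 0.2780
Convolve the two distributions (both contribute in 2-u steps):
  M: 0.3740×0.7220 = 0.270028
  M+2: 0.3740×0.2780 + 0.6260×0.7220 = 0.555944
  M+4: 0.6260×0.2780 = 0.174028
Scale to base peak (0.555944) = 100: 48.6 : 100.0 : 31.3

48.6 : 100.0 : 31.3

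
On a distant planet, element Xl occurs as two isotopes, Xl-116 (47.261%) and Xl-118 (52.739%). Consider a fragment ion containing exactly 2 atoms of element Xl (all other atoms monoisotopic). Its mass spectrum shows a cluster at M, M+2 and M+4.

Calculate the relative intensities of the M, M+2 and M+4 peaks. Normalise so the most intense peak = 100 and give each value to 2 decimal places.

44.81 : 100.00 : 55.80

Each Xl atom is independently Xl-116 (p = 0.47261) or Xl-118 (q = 0.52739); the cluster is the binomial expansion (p + q)^2.
P(M) = 0.47261^2 = 0.223360
P(M+2) = 2 × 0.47261^1 × 0.52739^1 = 0.498500
P(M+4) = 0.52739^2 = 0.278140
The M+2 peak is largest (0.498500); scaling to 100 gives 44.81 : 100.00 : 55.80.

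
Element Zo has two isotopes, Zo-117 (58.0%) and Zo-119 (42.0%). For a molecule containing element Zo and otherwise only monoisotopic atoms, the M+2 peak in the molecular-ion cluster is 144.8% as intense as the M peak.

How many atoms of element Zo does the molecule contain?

2

For n independent Zo atoms, I(M+2)/I(M) = n · (abundance Zo-119) / (abundance Zo-117) = n · 0.420/0.580.
n = 1.448 × 0.580/0.420 = 2.00 ≈ 2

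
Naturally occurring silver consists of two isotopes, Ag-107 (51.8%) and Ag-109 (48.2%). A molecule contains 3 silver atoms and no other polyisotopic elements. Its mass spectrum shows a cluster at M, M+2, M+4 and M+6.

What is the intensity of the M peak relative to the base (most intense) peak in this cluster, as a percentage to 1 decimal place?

35.8%

Binomial terms of (0.518 + 0.482)^3: M 0.1390, M+2 0.3880, M+4 0.3610, M+6 0.1120 → M+2 is the base peak.
P(M+2) = C(3,1) × 0.518^2 × 0.482^1 = 3 × 0.268324 × 0.4820 = 0.387997 (base)
P(M) = C(3,0) × 0.518^3 × 0.482^0 = 1 × 0.13899183 × 1.0000 = 0.138992
Relative intensity = 0.138992 / 0.387997 × 100 = 35.8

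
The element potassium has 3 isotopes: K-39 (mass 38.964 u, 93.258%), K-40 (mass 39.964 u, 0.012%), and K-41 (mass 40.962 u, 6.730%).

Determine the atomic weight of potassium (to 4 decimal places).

39.0986 u

The abundance-weighted mean is 0.93258 × 38.964 + 0.00012 × 39.964 + 0.06730 × 40.962
= 36.33705 + 0.00480 + 2.75674 = 39.09859 u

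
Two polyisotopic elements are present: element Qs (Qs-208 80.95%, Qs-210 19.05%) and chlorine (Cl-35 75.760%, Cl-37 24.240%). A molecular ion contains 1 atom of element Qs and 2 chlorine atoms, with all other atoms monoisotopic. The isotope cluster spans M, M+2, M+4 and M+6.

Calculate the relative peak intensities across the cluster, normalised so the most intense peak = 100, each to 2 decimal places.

100.00 : 87.52 : 25.30 : 2.41

Element Qs pattern (n=1): 0.8095 : 0.1905
Chlorine pattern (n=2): 0.57395776 : 0.36728448 : 0.05875776
Convolve the two distributions (both contribute in 2-u steps):
  M: 0.8095×0.57395776 = 0.464619
  M+2: 0.8095×0.36728448 + 0.1905×0.57395776 = 0.406656
  M+4: 0.8095×0.05875776 + 0.1905×0.36728448 = 0.117532
  M+6: 0.1905×0.05875776 = 0.011193
Scale to base peak (0.464619) = 100: 100.00 : 87.52 : 25.30 : 2.41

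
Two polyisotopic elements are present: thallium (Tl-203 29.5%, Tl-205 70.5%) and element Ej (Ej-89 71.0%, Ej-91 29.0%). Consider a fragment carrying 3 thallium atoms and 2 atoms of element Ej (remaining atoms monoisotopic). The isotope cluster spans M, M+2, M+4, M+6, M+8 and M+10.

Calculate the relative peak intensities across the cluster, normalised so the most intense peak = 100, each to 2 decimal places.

3.47 : 27.69 : 80.29 : 100.00 : 48.57 : 7.90

Thallium pattern (n=3): 0.02567237 : 0.18405787 : 0.43986713 : 0.35040263
Element Ej pattern (n=2): 0.5041 : 0.4118 : 0.0841
Convolve the two distributions (both contribute in 2-u steps):
  M: 0.02567237×0.5041 = 0.012941
  M+2: 0.02567237×0.4118 + 0.18405787×0.5041 = 0.103355
  M+4: 0.02567237×0.0841 + 0.18405787×0.4118 + 0.43986713×0.5041 = 0.299691
  M+6: 0.18405787×0.0841 + 0.43986713×0.4118 + 0.35040263×0.5041 = 0.373255
  M+8: 0.43986713×0.0841 + 0.35040263×0.4118 = 0.181289
  M+10: 0.35040263×0.0841 = 0.029469
Scale to base peak (0.373255) = 100: 3.47 : 27.69 : 80.29 : 100.00 : 48.57 : 7.90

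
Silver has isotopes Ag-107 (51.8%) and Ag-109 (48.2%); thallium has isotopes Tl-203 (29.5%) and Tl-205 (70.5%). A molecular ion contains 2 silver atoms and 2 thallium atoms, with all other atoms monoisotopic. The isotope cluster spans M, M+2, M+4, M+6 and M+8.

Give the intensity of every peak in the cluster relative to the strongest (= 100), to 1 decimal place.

6.5 : 42.9 : 100.0 : 95.4 : 32.0

Silver pattern (n=2): 0.268324 : 0.499352 : 0.232324
Thallium pattern (n=2): 0.087025 : 0.41595 : 0.497025
Convolve the two distributions (both contribute in 2-u steps):
  M: 0.268324×0.087025 = 0.023351
  M+2: 0.268324×0.41595 + 0.499352×0.087025 = 0.155065
  M+4: 0.268324×0.497025 + 0.499352×0.41595 + 0.232324×0.087025 = 0.361287
  M+6: 0.499352×0.497025 + 0.232324×0.41595 = 0.344826
  M+8: 0.232324×0.497025 = 0.115471
Scale to base peak (0.361287) = 100: 6.5 : 42.9 : 100.0 : 95.4 : 32.0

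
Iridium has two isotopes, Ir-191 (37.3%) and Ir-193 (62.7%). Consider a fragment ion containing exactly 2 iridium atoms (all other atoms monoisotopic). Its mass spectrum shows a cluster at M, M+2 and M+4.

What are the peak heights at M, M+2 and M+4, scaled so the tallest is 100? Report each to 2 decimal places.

Expanding (0.373 + 0.627)^2:
P(M) = 0.373^2 = 0.139129
P(M+2) = 2 × 0.373^1 × 0.627^1 = 0.467742
P(M+4) = 0.627^2 = 0.393129
The M+2 peak is largest (0.467742); scaling to 100 gives 29.74 : 100.00 : 84.05.

29.74 : 100.00 : 84.05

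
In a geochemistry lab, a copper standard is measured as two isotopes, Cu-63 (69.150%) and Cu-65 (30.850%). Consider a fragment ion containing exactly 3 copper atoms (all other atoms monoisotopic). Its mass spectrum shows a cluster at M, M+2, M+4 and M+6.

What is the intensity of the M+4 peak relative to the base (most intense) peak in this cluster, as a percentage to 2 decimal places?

Binomial terms of (0.69150 + 0.30850)^3: M 0.3307, M+2 0.4425, M+4 0.1974, M+6 0.0294 → M+2 is the base peak.
P(M+2) = C(3,1) × 0.69150^2 × 0.30850^1 = 3 × 0.47817225 × 0.3085 = 0.442548 (base)
P(M+4) = C(3,2) × 0.69150^1 × 0.30850^2 = 3 × 0.6915 × 0.09517225 = 0.197435
Relative intensity = 0.197435 / 0.442548 × 100 = 44.61

44.61%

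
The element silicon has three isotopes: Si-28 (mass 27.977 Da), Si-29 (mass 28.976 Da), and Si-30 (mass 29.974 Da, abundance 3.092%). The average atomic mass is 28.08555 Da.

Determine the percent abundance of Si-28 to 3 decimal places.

Let x and y be the fractions of Si-28 and Si-29. Then x + y = 1 − 0.03092 = 0.96908 and 27.977x + 28.976y = 28.08555 − 0.03092×29.974 = 27.15875392.
Substituting: 27.977x + 28.976(0.96908 − x) = 27.15875392
(27.977 − 28.976)x = -0.92130816  ⇒  x = 0.92223, y = 0.04685
Si-28: 92.223%, Si-29: 4.685%.

92.223%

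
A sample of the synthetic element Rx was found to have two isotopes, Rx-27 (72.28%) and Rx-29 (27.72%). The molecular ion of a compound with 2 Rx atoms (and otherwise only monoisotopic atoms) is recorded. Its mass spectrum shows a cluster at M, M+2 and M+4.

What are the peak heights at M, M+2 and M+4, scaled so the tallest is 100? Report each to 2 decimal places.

The 2 Rx atoms are independent, so intensities follow the terms of (0.7228 + 0.2772)^2.
P(M) = 0.7228^2 = 0.522440
P(M+2) = 2 × 0.7228^1 × 0.2772^1 = 0.400720
P(M+4) = 0.2772^2 = 0.076840
The M peak is largest (0.522440); scaling to 100 gives 100.00 : 76.70 : 14.71.

100.00 : 76.70 : 14.71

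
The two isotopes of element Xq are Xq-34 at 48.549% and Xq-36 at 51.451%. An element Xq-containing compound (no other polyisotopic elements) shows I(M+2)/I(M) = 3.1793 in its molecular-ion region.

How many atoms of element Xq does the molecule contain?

3

The M+2/M ratio from n Xq atoms is n · q/p = n · 0.51451/0.48549.
n = 3.1793 × 0.48549/0.51451 = 3.00 ≈ 3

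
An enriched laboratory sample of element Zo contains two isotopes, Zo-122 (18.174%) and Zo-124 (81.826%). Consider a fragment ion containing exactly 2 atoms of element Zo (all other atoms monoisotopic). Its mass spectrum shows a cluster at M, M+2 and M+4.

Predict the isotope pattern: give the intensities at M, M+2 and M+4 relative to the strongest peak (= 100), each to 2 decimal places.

4.93 : 44.42 : 100.00

Each Zo atom is independently Zo-122 (p = 0.18174) or Zo-124 (q = 0.81826); the cluster is the binomial expansion (p + q)^2.
P(M) = 0.18174^2 = 0.033029
P(M+2) = 2 × 0.18174^1 × 0.81826^1 = 0.297421
P(M+4) = 0.81826^2 = 0.669549
The M+4 peak is largest (0.669549); scaling to 100 gives 4.93 : 44.42 : 100.00.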